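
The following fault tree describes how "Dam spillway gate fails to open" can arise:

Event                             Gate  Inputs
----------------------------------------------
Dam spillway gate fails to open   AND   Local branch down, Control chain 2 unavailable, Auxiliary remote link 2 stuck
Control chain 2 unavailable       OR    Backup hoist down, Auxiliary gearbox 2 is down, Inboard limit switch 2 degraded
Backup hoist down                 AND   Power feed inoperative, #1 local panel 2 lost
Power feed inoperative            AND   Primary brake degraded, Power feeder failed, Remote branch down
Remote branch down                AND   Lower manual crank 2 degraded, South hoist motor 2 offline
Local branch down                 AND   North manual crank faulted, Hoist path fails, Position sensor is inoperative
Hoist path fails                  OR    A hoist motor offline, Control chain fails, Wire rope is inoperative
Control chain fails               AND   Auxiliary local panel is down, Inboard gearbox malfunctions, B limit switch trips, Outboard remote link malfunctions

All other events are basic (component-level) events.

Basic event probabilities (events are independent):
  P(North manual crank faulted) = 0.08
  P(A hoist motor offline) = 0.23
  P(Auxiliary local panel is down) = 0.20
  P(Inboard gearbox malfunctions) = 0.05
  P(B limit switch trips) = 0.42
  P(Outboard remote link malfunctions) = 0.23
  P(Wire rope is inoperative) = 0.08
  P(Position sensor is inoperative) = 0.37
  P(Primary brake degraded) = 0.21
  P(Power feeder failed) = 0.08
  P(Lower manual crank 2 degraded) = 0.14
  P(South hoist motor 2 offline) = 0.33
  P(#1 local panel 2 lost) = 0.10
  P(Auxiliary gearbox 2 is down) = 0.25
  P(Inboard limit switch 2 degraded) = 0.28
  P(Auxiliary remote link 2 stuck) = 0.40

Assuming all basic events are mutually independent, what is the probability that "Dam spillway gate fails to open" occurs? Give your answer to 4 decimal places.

P(Control chain fails) [AND] = 0.20 × 0.05 × 0.42 × 0.23 = 0.000966
P(Hoist path fails) [OR] = 1 − (1−0.23) × (1−0.000966) × (1−0.08) = 0.292284
P(Local branch down) [AND] = 0.08 × 0.292284 × 0.37 = 0.008652
P(Remote branch down) [AND] = 0.14 × 0.33 = 0.046200
P(Power feed inoperative) [AND] = 0.21 × 0.08 × 0.046200 = 0.000776
P(Backup hoist down) [AND] = 0.000776 × 0.10 = 0.000078
P(Control chain 2 unavailable) [OR] = 1 − (1−0.000078) × (1−0.25) × (1−0.28) = 0.460042
P(Dam spillway gate fails to open) [AND] = 0.008652 × 0.460042 × 0.40 = 0.001592
Rounded to 4 decimal places: P(Dam spillway gate fails to open) ≈ 0.0016.

0.0016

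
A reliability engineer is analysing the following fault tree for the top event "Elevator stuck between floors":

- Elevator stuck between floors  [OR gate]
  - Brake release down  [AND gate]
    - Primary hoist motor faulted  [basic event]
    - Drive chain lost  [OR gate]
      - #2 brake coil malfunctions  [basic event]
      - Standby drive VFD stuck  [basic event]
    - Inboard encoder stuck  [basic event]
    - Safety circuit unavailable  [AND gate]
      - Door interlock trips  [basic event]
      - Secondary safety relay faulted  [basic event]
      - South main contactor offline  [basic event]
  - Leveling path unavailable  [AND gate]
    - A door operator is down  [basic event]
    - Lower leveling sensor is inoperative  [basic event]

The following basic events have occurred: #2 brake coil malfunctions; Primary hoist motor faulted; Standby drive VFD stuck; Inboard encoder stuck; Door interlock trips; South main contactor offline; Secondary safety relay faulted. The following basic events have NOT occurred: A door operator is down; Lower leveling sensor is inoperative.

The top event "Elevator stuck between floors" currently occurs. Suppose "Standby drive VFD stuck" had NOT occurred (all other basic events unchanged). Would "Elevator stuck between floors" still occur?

Counterfactual: set "Standby drive VFD stuck" to not occurred.
Drive chain lost [OR]: #2 brake coil malfunctions=occurs, Standby drive VFD stuck=not → at least one input occurs → occurs.
Safety circuit unavailable [AND]: Door interlock trips=occurs, Secondary safety relay faulted=occurs, South main contactor offline=occurs → all inputs occur → occurs.
Brake release down [AND]: Primary hoist motor faulted=occurs, Drive chain lost=occurs, Inboard encoder stuck=occurs, Safety circuit unavailable=occurs → all inputs occur → occurs.
Leveling path unavailable [AND]: A door operator is down=not, Lower leveling sensor is inoperative=not → not all inputs occur → does not occur.
Elevator stuck between floors [OR]: Brake release down=occurs, Leveling path unavailable=not → at least one input occurs → occurs.

Yes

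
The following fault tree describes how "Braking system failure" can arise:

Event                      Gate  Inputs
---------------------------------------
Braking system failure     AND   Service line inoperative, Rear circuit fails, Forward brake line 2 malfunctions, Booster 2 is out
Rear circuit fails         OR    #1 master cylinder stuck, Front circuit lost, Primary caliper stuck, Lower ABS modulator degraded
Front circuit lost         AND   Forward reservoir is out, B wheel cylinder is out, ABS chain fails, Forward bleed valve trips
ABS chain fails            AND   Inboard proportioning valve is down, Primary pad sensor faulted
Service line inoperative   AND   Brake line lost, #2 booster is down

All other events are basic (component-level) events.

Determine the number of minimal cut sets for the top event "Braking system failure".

4

Service line inoperative [AND]: one cut set from each child combined → 1 × 1 = 1 cut set(s).
ABS chain fails [AND]: one cut set from each child combined → 1 × 1 = 1 cut set(s).
Front circuit lost [AND]: one cut set from each child combined → 1 × 1 × 1 × 1 = 1 cut set(s).
Rear circuit fails [OR]: union of children's cut sets → 4 cut set(s).
Braking system failure [AND]: one cut set from each child combined → 1 × 4 × 1 × 1 = 4 cut set(s).
Minimal cut sets: {#1 master cylinder stuck, #2 booster is down, Booster 2 is out, Brake line lost, Forward brake line 2 malfunctions}; {#2 booster is down, B wheel cylinder is out, Booster 2 is out, Brake line lost, Forward bleed valve trips, Forward brake line 2 malfunctions, Forward reservoir is out, Inboard proportioning valve is down, Primary pad sensor faulted}; {#2 booster is down, Booster 2 is out, Brake line lost, Forward brake line 2 malfunctions, Primary caliper stuck}; {#2 booster is down, Booster 2 is out, Brake line lost, Forward brake line 2 malfunctions, Lower ABS modulator degraded}.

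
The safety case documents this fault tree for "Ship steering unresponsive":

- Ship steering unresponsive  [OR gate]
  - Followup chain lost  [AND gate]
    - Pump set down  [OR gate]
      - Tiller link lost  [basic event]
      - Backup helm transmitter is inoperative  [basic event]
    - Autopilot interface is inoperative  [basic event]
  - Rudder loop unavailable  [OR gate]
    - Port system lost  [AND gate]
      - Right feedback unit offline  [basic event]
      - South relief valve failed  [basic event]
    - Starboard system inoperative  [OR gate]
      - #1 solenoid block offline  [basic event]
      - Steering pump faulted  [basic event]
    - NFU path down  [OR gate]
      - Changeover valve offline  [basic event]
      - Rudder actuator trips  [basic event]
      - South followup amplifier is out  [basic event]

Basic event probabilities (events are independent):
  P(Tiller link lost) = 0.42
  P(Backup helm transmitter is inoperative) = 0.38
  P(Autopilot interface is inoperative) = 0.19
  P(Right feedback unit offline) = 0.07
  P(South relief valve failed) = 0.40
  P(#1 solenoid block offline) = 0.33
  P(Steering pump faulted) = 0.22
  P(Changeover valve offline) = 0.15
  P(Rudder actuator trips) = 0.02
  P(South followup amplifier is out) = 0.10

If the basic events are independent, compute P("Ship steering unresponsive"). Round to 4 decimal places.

0.6655

P(Pump set down) [OR] = 1 − (1−0.42) × (1−0.38) = 0.640400
P(Followup chain lost) [AND] = 0.640400 × 0.19 = 0.121676
P(Port system lost) [AND] = 0.07 × 0.40 = 0.028000
P(Starboard system inoperative) [OR] = 1 − (1−0.33) × (1−0.22) = 0.477400
P(NFU path down) [OR] = 1 − (1−0.15) × (1−0.02) × (1−0.10) = 0.250300
P(Rudder loop unavailable) [OR] = 1 − (1−0.028000) × (1−0.477400) × (1−0.250300) = 0.619177
P(Ship steering unresponsive) [OR] = 1 − (1−0.121676) × (1−0.619177) = 0.665514
Rounded to 4 decimal places: P(Ship steering unresponsive) ≈ 0.6655.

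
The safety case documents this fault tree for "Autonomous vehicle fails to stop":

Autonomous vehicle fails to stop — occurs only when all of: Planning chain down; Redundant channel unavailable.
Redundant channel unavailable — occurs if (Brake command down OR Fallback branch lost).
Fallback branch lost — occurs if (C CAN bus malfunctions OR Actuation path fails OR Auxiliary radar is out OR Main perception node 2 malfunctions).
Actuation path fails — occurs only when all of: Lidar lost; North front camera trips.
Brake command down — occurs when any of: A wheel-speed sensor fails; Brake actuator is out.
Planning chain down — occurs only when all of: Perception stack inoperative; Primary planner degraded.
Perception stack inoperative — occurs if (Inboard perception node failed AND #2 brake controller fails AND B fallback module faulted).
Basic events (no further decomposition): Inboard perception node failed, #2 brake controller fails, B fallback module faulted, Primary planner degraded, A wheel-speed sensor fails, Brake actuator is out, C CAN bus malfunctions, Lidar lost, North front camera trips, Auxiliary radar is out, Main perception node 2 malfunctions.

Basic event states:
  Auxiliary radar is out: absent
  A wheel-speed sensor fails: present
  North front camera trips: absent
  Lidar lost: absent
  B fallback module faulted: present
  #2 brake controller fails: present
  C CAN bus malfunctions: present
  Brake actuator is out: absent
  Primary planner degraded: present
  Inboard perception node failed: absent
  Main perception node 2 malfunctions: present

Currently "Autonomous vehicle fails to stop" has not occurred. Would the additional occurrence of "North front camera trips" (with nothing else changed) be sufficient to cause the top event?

No

Counterfactual: set "North front camera trips" to occurred.
Perception stack inoperative [AND]: Inboard perception node failed=not, #2 brake controller fails=occurs, B fallback module faulted=occurs → not all inputs occur → does not occur.
Planning chain down [AND]: Perception stack inoperative=not, Primary planner degraded=occurs → not all inputs occur → does not occur.
Brake command down [OR]: A wheel-speed sensor fails=occurs, Brake actuator is out=not → at least one input occurs → occurs.
Actuation path fails [AND]: Lidar lost=not, North front camera trips=occurs → not all inputs occur → does not occur.
Fallback branch lost [OR]: C CAN bus malfunctions=occurs, Actuation path fails=not, Auxiliary radar is out=not, Main perception node 2 malfunctions=occurs → at least one input occurs → occurs.
Redundant channel unavailable [OR]: Brake command down=occurs, Fallback branch lost=occurs → at least one input occurs → occurs.
Autonomous vehicle fails to stop [AND]: Planning chain down=not, Redundant channel unavailable=occurs → not all inputs occur → does not occur.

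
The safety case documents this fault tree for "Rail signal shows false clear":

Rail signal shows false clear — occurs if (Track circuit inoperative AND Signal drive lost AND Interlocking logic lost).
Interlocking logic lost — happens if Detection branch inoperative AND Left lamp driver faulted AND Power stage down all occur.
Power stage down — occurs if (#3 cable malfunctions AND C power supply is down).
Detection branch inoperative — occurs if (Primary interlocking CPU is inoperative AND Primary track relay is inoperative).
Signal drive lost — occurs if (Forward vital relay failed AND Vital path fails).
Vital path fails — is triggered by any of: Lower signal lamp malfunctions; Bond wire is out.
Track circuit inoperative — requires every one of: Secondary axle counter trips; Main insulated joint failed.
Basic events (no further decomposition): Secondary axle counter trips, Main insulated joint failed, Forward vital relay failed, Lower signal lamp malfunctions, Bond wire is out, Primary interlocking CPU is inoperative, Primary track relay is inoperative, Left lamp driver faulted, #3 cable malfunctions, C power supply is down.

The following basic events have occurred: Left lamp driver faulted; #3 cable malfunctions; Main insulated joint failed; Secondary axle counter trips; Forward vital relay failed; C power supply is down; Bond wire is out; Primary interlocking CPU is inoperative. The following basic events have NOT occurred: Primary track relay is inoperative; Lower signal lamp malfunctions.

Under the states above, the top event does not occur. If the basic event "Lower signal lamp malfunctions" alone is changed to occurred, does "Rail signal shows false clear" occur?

Counterfactual: set "Lower signal lamp malfunctions" to occurred.
Track circuit inoperative [AND]: Secondary axle counter trips=occurs, Main insulated joint failed=occurs → all inputs occur → occurs.
Vital path fails [OR]: Lower signal lamp malfunctions=occurs, Bond wire is out=occurs → at least one input occurs → occurs.
Signal drive lost [AND]: Forward vital relay failed=occurs, Vital path fails=occurs → all inputs occur → occurs.
Detection branch inoperative [AND]: Primary interlocking CPU is inoperative=occurs, Primary track relay is inoperative=not → not all inputs occur → does not occur.
Power stage down [AND]: #3 cable malfunctions=occurs, C power supply is down=occurs → all inputs occur → occurs.
Interlocking logic lost [AND]: Detection branch inoperative=not, Left lamp driver faulted=occurs, Power stage down=occurs → not all inputs occur → does not occur.
Rail signal shows false clear [AND]: Track circuit inoperative=occurs, Signal drive lost=occurs, Interlocking logic lost=not → not all inputs occur → does not occur.

No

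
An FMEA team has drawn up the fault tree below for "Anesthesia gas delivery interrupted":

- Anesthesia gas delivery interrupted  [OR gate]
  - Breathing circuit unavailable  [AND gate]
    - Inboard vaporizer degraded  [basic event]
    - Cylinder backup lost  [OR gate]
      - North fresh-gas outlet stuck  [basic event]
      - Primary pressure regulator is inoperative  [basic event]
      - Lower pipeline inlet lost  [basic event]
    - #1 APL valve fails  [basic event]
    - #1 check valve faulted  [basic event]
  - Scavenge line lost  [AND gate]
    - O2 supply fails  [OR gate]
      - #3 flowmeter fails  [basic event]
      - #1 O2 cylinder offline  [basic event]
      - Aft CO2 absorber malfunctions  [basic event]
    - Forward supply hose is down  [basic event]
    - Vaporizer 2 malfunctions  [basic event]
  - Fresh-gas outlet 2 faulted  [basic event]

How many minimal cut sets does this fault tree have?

7

Cylinder backup lost [OR]: union of children's cut sets → 3 cut set(s).
Breathing circuit unavailable [AND]: one cut set from each child combined → 1 × 3 × 1 × 1 = 3 cut set(s).
O2 supply fails [OR]: union of children's cut sets → 3 cut set(s).
Scavenge line lost [AND]: one cut set from each child combined → 3 × 1 × 1 = 3 cut set(s).
Anesthesia gas delivery interrupted [OR]: union of children's cut sets → 7 cut set(s).
Minimal cut sets: {#1 APL valve fails, #1 check valve faulted, Inboard vaporizer degraded, North fresh-gas outlet stuck}; {#1 APL valve fails, #1 check valve faulted, Inboard vaporizer degraded, Primary pressure regulator is inoperative}; {#1 APL valve fails, #1 check valve faulted, Inboard vaporizer degraded, Lower pipeline inlet lost}; {#3 flowmeter fails, Forward supply hose is down, Vaporizer 2 malfunctions}; {#1 O2 cylinder offline, Forward supply hose is down, Vaporizer 2 malfunctions}; {Aft CO2 absorber malfunctions, Forward supply hose is down, Vaporizer 2 malfunctions}; {Fresh-gas outlet 2 faulted}.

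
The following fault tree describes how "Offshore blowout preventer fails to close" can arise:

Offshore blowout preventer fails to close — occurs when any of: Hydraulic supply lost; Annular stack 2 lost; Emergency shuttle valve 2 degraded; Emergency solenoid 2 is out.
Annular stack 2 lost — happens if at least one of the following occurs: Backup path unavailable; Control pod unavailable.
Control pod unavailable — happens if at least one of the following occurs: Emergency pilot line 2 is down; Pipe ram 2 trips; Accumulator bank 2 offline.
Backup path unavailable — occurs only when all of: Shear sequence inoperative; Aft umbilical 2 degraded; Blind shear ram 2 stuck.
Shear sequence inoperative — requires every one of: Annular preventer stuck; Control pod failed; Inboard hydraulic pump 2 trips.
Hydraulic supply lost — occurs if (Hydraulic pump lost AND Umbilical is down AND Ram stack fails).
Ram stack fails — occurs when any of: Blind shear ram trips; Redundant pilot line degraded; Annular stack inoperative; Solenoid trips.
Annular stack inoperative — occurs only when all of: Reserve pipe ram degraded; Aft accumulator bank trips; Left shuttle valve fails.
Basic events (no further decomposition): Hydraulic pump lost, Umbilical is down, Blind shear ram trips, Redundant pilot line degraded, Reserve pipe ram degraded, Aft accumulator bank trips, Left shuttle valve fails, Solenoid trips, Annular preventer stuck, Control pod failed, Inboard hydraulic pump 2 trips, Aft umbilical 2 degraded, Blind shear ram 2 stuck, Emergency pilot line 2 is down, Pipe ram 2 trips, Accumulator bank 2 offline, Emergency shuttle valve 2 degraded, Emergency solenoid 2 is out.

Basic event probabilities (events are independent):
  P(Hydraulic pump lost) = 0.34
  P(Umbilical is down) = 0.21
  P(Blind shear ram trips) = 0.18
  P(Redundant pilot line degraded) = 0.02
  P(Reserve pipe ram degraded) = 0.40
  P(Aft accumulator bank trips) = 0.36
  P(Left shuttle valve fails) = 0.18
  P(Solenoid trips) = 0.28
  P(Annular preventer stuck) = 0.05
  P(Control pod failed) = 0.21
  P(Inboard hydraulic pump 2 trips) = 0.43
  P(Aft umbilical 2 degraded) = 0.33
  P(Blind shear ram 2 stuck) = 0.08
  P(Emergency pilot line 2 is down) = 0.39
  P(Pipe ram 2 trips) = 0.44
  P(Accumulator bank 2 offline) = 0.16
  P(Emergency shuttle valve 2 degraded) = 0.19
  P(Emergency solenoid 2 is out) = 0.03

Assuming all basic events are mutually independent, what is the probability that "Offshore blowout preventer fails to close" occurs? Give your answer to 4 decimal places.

0.7816

P(Annular stack inoperative) [AND] = 0.40 × 0.36 × 0.18 = 0.025920
P(Ram stack fails) [OR] = 1 − (1−0.18) × (1−0.02) × (1−0.025920) × (1−0.28) = 0.436405
P(Hydraulic supply lost) [AND] = 0.34 × 0.21 × 0.436405 = 0.031159
P(Shear sequence inoperative) [AND] = 0.05 × 0.21 × 0.43 = 0.004515
P(Backup path unavailable) [AND] = 0.004515 × 0.33 × 0.08 = 0.000119
P(Control pod unavailable) [OR] = 1 − (1−0.39) × (1−0.44) × (1−0.16) = 0.713056
P(Annular stack 2 lost) [OR] = 1 − (1−0.000119) × (1−0.713056) = 0.713090
P(Offshore blowout preventer fails to close) [OR] = 1 − (1−0.031159) × (1−0.713090) × (1−0.19) × (1−0.03) = 0.781599
Rounded to 4 decimal places: P(Offshore blowout preventer fails to close) ≈ 0.7816.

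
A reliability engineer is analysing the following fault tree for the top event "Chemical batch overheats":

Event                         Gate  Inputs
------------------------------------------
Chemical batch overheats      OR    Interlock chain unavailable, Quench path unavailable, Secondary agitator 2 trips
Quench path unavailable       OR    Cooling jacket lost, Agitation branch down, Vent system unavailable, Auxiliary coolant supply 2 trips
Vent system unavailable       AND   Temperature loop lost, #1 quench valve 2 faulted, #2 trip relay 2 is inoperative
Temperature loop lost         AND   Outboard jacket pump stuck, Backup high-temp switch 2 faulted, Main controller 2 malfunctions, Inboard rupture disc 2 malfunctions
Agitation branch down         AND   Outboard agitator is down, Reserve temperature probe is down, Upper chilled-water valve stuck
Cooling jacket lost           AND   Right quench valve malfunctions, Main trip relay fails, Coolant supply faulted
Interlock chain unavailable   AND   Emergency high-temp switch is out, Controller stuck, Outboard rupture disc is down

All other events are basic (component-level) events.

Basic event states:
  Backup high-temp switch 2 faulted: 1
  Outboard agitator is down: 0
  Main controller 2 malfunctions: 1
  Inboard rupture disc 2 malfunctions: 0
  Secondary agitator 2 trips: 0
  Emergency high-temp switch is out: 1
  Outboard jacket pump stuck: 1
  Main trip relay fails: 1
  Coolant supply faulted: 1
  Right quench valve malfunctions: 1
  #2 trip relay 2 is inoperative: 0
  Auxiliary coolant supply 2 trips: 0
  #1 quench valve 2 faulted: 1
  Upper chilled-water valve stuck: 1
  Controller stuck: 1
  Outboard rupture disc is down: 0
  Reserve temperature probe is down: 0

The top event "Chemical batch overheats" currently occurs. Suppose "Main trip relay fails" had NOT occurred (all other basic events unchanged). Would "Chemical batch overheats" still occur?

No

Counterfactual: set "Main trip relay fails" to not occurred.
Interlock chain unavailable [AND]: Emergency high-temp switch is out=occurs, Controller stuck=occurs, Outboard rupture disc is down=not → not all inputs occur → does not occur.
Cooling jacket lost [AND]: Right quench valve malfunctions=occurs, Main trip relay fails=not, Coolant supply faulted=occurs → not all inputs occur → does not occur.
Agitation branch down [AND]: Outboard agitator is down=not, Reserve temperature probe is down=not, Upper chilled-water valve stuck=occurs → not all inputs occur → does not occur.
Temperature loop lost [AND]: Outboard jacket pump stuck=occurs, Backup high-temp switch 2 faulted=occurs, Main controller 2 malfunctions=occurs, Inboard rupture disc 2 malfunctions=not → not all inputs occur → does not occur.
Vent system unavailable [AND]: Temperature loop lost=not, #1 quench valve 2 faulted=occurs, #2 trip relay 2 is inoperative=not → not all inputs occur → does not occur.
Quench path unavailable [OR]: Cooling jacket lost=not, Agitation branch down=not, Vent system unavailable=not, Auxiliary coolant supply 2 trips=not → no input occurs → does not occur.
Chemical batch overheats [OR]: Interlock chain unavailable=not, Quench path unavailable=not, Secondary agitator 2 trips=not → no input occurs → does not occur.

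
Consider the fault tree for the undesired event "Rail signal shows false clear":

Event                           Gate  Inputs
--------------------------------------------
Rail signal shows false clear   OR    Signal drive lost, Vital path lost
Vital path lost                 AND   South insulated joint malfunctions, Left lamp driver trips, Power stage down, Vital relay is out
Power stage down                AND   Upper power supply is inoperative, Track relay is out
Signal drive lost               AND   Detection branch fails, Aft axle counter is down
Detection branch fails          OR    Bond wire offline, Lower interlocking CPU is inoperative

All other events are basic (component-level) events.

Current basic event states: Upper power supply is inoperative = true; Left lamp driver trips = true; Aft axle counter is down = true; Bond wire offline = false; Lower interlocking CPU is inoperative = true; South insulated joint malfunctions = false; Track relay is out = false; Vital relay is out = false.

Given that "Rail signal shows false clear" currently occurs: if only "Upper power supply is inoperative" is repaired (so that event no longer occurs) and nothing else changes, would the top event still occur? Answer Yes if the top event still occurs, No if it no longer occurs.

Counterfactual: set "Upper power supply is inoperative" to not occurred.
Detection branch fails [OR]: Bond wire offline=not, Lower interlocking CPU is inoperative=occurs → at least one input occurs → occurs.
Signal drive lost [AND]: Detection branch fails=occurs, Aft axle counter is down=occurs → all inputs occur → occurs.
Power stage down [AND]: Upper power supply is inoperative=not, Track relay is out=not → not all inputs occur → does not occur.
Vital path lost [AND]: South insulated joint malfunctions=not, Left lamp driver trips=occurs, Power stage down=not, Vital relay is out=not → not all inputs occur → does not occur.
Rail signal shows false clear [OR]: Signal drive lost=occurs, Vital path lost=not → at least one input occurs → occurs.

Yes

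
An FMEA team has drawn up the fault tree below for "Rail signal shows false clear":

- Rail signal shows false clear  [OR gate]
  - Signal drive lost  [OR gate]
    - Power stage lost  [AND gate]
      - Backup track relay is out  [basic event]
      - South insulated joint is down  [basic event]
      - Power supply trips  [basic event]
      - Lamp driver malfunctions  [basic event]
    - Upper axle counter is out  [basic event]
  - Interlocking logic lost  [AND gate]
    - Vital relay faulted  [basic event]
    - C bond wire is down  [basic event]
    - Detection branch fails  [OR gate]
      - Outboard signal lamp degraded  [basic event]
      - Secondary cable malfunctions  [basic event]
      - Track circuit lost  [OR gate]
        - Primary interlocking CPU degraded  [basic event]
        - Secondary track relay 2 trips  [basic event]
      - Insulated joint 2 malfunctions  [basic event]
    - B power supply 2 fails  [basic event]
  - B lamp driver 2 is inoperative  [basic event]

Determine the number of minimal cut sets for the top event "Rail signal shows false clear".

8

Power stage lost [AND]: one cut set from each child combined → 1 × 1 × 1 × 1 = 1 cut set(s).
Signal drive lost [OR]: union of children's cut sets → 2 cut set(s).
Track circuit lost [OR]: union of children's cut sets → 2 cut set(s).
Detection branch fails [OR]: union of children's cut sets → 5 cut set(s).
Interlocking logic lost [AND]: one cut set from each child combined → 1 × 1 × 5 × 1 = 5 cut set(s).
Rail signal shows false clear [OR]: union of children's cut sets → 8 cut set(s).
Minimal cut sets: {Backup track relay is out, Lamp driver malfunctions, Power supply trips, South insulated joint is down}; {Upper axle counter is out}; {B power supply 2 fails, C bond wire is down, Outboard signal lamp degraded, Vital relay faulted}; {B power supply 2 fails, C bond wire is down, Secondary cable malfunctions, Vital relay faulted}; {B power supply 2 fails, C bond wire is down, Primary interlocking CPU degraded, Vital relay faulted}; {B power supply 2 fails, C bond wire is down, Secondary track relay 2 trips, Vital relay faulted}; {B power supply 2 fails, C bond wire is down, Insulated joint 2 malfunctions, Vital relay faulted}; {B lamp driver 2 is inoperative}.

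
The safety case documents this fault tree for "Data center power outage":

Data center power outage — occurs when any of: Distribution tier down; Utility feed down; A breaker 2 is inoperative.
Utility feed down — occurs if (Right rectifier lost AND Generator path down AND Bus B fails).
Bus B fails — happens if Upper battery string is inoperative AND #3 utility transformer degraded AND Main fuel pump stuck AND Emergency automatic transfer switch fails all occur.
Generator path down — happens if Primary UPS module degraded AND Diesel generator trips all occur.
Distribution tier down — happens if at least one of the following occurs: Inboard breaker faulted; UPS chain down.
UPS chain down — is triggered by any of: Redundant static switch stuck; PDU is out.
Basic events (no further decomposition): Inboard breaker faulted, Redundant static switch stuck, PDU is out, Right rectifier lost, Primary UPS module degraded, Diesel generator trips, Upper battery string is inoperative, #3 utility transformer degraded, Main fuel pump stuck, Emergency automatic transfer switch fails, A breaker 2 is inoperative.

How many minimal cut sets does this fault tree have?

5

UPS chain down [OR]: union of children's cut sets → 2 cut set(s).
Distribution tier down [OR]: union of children's cut sets → 3 cut set(s).
Generator path down [AND]: one cut set from each child combined → 1 × 1 = 1 cut set(s).
Bus B fails [AND]: one cut set from each child combined → 1 × 1 × 1 × 1 = 1 cut set(s).
Utility feed down [AND]: one cut set from each child combined → 1 × 1 × 1 = 1 cut set(s).
Data center power outage [OR]: union of children's cut sets → 5 cut set(s).
Minimal cut sets: {Inboard breaker faulted}; {Redundant static switch stuck}; {PDU is out}; {#3 utility transformer degraded, Diesel generator trips, Emergency automatic transfer switch fails, Main fuel pump stuck, Primary UPS module degraded, Right rectifier lost, Upper battery string is inoperative}; {A breaker 2 is inoperative}.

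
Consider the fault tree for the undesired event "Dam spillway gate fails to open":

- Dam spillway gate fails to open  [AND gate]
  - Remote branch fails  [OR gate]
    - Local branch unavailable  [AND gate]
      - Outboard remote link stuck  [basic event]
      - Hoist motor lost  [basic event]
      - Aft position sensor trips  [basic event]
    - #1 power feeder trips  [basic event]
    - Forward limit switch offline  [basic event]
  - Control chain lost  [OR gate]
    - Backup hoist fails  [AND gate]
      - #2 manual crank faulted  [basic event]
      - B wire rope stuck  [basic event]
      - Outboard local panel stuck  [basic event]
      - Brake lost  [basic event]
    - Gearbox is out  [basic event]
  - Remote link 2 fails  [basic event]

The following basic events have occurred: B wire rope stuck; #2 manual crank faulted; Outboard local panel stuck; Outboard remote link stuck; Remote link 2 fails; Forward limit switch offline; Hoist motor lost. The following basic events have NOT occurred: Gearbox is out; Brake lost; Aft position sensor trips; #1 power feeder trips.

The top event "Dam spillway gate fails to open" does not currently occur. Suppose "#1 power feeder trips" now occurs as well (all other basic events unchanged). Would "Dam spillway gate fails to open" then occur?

Counterfactual: set "#1 power feeder trips" to occurred.
Local branch unavailable [AND]: Outboard remote link stuck=occurs, Hoist motor lost=occurs, Aft position sensor trips=not → not all inputs occur → does not occur.
Remote branch fails [OR]: Local branch unavailable=not, #1 power feeder trips=occurs, Forward limit switch offline=occurs → at least one input occurs → occurs.
Backup hoist fails [AND]: #2 manual crank faulted=occurs, B wire rope stuck=occurs, Outboard local panel stuck=occurs, Brake lost=not → not all inputs occur → does not occur.
Control chain lost [OR]: Backup hoist fails=not, Gearbox is out=not → no input occurs → does not occur.
Dam spillway gate fails to open [AND]: Remote branch fails=occurs, Control chain lost=not, Remote link 2 fails=occurs → not all inputs occur → does not occur.

No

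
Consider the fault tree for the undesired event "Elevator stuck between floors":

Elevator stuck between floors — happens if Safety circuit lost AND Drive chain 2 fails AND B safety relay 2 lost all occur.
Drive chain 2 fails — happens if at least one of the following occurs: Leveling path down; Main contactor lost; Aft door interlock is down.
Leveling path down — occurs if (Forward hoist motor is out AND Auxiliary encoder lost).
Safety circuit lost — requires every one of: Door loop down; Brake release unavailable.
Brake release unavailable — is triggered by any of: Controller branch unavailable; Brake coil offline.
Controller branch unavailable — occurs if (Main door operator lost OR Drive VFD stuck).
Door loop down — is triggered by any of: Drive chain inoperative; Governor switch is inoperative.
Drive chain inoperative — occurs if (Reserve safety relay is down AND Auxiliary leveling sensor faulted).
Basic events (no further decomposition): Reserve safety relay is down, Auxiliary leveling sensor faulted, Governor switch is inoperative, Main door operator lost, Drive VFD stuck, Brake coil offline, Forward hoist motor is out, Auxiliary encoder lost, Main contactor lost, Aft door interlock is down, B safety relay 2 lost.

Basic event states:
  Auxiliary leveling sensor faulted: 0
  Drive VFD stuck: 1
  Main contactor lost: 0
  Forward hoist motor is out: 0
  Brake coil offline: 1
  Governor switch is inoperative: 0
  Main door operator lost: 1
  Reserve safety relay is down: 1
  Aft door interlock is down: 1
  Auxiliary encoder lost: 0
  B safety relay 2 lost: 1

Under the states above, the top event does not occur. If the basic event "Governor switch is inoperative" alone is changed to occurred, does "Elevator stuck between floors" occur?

Counterfactual: set "Governor switch is inoperative" to occurred.
Drive chain inoperative [AND]: Reserve safety relay is down=occurs, Auxiliary leveling sensor faulted=not → not all inputs occur → does not occur.
Door loop down [OR]: Drive chain inoperative=not, Governor switch is inoperative=occurs → at least one input occurs → occurs.
Controller branch unavailable [OR]: Main door operator lost=occurs, Drive VFD stuck=occurs → at least one input occurs → occurs.
Brake release unavailable [OR]: Controller branch unavailable=occurs, Brake coil offline=occurs → at least one input occurs → occurs.
Safety circuit lost [AND]: Door loop down=occurs, Brake release unavailable=occurs → all inputs occur → occurs.
Leveling path down [AND]: Forward hoist motor is out=not, Auxiliary encoder lost=not → not all inputs occur → does not occur.
Drive chain 2 fails [OR]: Leveling path down=not, Main contactor lost=not, Aft door interlock is down=occurs → at least one input occurs → occurs.
Elevator stuck between floors [AND]: Safety circuit lost=occurs, Drive chain 2 fails=occurs, B safety relay 2 lost=occurs → all inputs occur → occurs.

Yes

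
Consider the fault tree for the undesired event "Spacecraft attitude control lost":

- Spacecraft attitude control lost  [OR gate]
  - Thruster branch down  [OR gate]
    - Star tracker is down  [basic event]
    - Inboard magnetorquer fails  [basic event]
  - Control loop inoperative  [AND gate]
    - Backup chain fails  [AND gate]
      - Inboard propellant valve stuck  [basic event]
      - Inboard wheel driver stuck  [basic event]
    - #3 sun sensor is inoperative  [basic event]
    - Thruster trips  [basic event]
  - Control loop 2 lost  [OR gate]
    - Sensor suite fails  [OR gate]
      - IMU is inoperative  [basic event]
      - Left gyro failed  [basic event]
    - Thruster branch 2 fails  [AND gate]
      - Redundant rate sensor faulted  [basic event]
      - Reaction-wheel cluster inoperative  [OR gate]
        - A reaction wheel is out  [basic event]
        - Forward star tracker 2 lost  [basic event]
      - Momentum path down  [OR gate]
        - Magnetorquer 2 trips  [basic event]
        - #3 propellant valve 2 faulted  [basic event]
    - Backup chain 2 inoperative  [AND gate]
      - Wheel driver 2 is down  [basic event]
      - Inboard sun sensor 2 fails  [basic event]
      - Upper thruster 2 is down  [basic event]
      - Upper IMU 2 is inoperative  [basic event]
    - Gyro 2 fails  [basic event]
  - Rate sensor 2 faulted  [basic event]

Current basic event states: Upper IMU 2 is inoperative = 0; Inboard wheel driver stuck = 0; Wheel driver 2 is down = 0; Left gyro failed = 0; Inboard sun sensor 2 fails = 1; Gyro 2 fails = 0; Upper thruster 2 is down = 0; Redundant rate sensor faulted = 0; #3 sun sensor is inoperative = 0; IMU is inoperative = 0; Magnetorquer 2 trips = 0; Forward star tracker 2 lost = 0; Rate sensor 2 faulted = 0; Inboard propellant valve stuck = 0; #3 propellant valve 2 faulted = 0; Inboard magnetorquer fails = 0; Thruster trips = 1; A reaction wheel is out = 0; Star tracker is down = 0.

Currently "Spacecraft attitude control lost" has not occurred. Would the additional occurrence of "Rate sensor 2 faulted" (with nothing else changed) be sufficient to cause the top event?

Counterfactual: set "Rate sensor 2 faulted" to occurred.
Thruster branch down [OR]: Star tracker is down=not, Inboard magnetorquer fails=not → no input occurs → does not occur.
Backup chain fails [AND]: Inboard propellant valve stuck=not, Inboard wheel driver stuck=not → not all inputs occur → does not occur.
Control loop inoperative [AND]: Backup chain fails=not, #3 sun sensor is inoperative=not, Thruster trips=occurs → not all inputs occur → does not occur.
Sensor suite fails [OR]: IMU is inoperative=not, Left gyro failed=not → no input occurs → does not occur.
Reaction-wheel cluster inoperative [OR]: A reaction wheel is out=not, Forward star tracker 2 lost=not → no input occurs → does not occur.
Momentum path down [OR]: Magnetorquer 2 trips=not, #3 propellant valve 2 faulted=not → no input occurs → does not occur.
Thruster branch 2 fails [AND]: Redundant rate sensor faulted=not, Reaction-wheel cluster inoperative=not, Momentum path down=not → not all inputs occur → does not occur.
Backup chain 2 inoperative [AND]: Wheel driver 2 is down=not, Inboard sun sensor 2 fails=occurs, Upper thruster 2 is down=not, Upper IMU 2 is inoperative=not → not all inputs occur → does not occur.
Control loop 2 lost [OR]: Sensor suite fails=not, Thruster branch 2 fails=not, Backup chain 2 inoperative=not, Gyro 2 fails=not → no input occurs → does not occur.
Spacecraft attitude control lost [OR]: Thruster branch down=not, Control loop inoperative=not, Control loop 2 lost=not, Rate sensor 2 faulted=occurs → at least one input occurs → occurs.

Yes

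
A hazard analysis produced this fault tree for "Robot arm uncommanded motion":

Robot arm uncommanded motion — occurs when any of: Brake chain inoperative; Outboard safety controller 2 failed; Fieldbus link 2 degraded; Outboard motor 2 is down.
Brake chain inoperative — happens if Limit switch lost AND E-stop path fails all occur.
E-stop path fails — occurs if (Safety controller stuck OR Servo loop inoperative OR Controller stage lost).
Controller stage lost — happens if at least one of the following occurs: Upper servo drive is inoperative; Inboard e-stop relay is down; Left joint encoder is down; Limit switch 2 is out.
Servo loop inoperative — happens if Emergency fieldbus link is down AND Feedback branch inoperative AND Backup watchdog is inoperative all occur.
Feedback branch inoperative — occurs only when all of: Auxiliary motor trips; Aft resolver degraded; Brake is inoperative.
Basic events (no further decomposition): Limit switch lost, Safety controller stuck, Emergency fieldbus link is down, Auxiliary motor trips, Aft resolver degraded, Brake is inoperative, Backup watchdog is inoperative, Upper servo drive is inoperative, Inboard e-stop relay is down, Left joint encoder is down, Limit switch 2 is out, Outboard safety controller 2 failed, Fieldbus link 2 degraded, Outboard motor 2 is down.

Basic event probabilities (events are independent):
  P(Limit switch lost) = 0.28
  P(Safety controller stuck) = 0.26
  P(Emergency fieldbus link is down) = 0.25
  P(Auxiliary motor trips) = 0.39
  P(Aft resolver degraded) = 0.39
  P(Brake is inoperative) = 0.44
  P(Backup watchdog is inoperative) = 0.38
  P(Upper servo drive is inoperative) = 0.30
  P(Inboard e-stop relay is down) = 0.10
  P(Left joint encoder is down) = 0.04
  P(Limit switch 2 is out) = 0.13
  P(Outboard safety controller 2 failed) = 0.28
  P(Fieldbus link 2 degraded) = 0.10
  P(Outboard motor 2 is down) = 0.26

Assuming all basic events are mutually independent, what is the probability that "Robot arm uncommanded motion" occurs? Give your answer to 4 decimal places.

0.6028

P(Feedback branch inoperative) [AND] = 0.39 × 0.39 × 0.44 = 0.066924
P(Servo loop inoperative) [AND] = 0.25 × 0.066924 × 0.38 = 0.006358
P(Controller stage lost) [OR] = 1 − (1−0.30) × (1−0.10) × (1−0.04) × (1−0.13) = 0.473824
P(E-stop path fails) [OR] = 1 − (1−0.26) × (1−0.006358) × (1−0.473824) = 0.613105
P(Brake chain inoperative) [AND] = 0.28 × 0.613105 = 0.171669
P(Robot arm uncommanded motion) [OR] = 1 − (1−0.171669) × (1−0.28) × (1−0.10) × (1−0.26) = 0.602799
Rounded to 4 decimal places: P(Robot arm uncommanded motion) ≈ 0.6028.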